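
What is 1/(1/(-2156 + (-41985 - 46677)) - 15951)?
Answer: -90818/1448637919 ≈ -6.2692e-5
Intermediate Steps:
1/(1/(-2156 + (-41985 - 46677)) - 15951) = 1/(1/(-2156 - 88662) - 15951) = 1/(1/(-90818) - 15951) = 1/(-1/90818 - 15951) = 1/(-1448637919/90818) = -90818/1448637919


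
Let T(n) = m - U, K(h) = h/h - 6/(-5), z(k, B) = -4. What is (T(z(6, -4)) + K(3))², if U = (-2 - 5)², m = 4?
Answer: 45796/25 ≈ 1831.8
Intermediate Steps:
K(h) = 11/5 (K(h) = 1 - 6*(-⅕) = 1 + 6/5 = 11/5)
U = 49 (U = (-7)² = 49)
T(n) = -45 (T(n) = 4 - 1*49 = 4 - 49 = -45)
(T(z(6, -4)) + K(3))² = (-45 + 11/5)² = (-214/5)² = 45796/25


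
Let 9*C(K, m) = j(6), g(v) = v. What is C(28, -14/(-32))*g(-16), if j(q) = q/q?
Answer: -16/9 ≈ -1.7778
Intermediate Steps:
j(q) = 1
C(K, m) = ⅑ (C(K, m) = (⅑)*1 = ⅑)
C(28, -14/(-32))*g(-16) = (⅑)*(-16) = -16/9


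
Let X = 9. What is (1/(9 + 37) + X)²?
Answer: 172225/2116 ≈ 81.392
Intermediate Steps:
(1/(9 + 37) + X)² = (1/(9 + 37) + 9)² = (1/46 + 9)² = (415/46)² = 172225/2116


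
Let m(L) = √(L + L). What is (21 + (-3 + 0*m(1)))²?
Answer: 324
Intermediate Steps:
m(L) = √2*√L (m(L) = √(2*L) = √2*√L)
(21 + (-3 + 0*m(1)))² = (21 + (-3 + 0*(√2*√1)))² = (21 + (-3 + 0*(√2*1)))² = (21 + (-3 + 0*√2))² = (21 + (-3 + 0))² = (21 - 3)² = 18² = 324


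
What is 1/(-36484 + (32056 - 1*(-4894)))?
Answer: 1/466 ≈ 0.0021459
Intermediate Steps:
1/(-36484 + (32056 - 1*(-4894))) = 1/(-36484 + (32056 + 4894)) = 1/(-36484 + 36950) = 1/466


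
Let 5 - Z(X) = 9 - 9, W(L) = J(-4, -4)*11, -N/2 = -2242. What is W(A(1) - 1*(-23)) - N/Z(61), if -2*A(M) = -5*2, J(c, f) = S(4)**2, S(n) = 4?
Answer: -3604/5 ≈ -720.80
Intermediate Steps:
N = 4484 (N = -2*(-2242) = 4484)
J(c, f) = 16 (J(c, f) = 4**2 = 16)
A(M) = 5 (A(M) = -(-5)*2/2 = -1/2*(-10) = 5)
W(L) = 176 (W(L) = 16*11 = 176)
Z(X) = 5 (Z(X) = 5 - (9 - 9) = 5 - 1*0 = 5 + 0 = 5)
W(A(1) - 1*(-23)) - N/Z(61) = 176 - 4484/5 = -3604/5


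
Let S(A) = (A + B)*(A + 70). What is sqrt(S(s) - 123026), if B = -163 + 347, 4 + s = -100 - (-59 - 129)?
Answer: I*sqrt(81754) ≈ 285.93*I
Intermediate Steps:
s = 84 (s = -4 + (-100 - (-59 - 129)) = -4 + (-100 - 1*(-188)) = -4 + (-100 + 188) = -4 + 88 = 84)
B = 184
S(A) = (70 + A)*(184 + A) (S(A) = (A + 184)*(A + 70) = (184 + A)*(70 + A) = (70 + A)*(184 + A))
sqrt(S(s) - 123026) = sqrt((12880 + 84**2 + 254*84) - 123026) = sqrt((12880 + 7056 + 21336) - 123026) = sqrt(41272 - 123026) = sqrt(-81754) = I*sqrt(81754)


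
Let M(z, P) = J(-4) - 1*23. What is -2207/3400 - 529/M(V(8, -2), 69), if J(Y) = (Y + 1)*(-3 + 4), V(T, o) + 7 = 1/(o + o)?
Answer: 870609/44200 ≈ 19.697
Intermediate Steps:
V(T, o) = -7 + 1/(2*o) (V(T, o) = -7 + 1/(o + o) = -7 + 1/(2*o))
J(Y) = 1 + Y (J(Y) = (1 + Y)*1 = 1 + Y)
M(z, P) = -26 (M(z, P) = (1 - 4) - 1*23 = -3 - 23 = -26)
-2207/3400 - 529/M(V(8, -2), 69) = -2207/3400 - 529/(-26) = -2207*1/3400 - 529*(-1/26) = -2207/3400 + 529/26 = 870609/44200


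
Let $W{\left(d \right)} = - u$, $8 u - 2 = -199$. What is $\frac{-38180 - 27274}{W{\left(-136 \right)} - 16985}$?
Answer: $\frac{523632}{135683} \approx 3.8592$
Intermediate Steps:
$u = - \frac{197}{8}$ ($u = \frac{1}{4} + \frac{1}{8} \left(-199\right) = \frac{1}{4} - \frac{199}{8} = - \frac{197}{8} \approx -24.625$)
$W{\left(d \right)} = \frac{197}{8}$ ($W{\left(d \right)} = \left(-1\right) \left(- \frac{197}{8}\right) = \frac{197}{8}$)
$\frac{-38180 - 27274}{W{\left(-136 \right)} - 16985} = \frac{-38180 - 27274}{\frac{197}{8} - 16985} = - \frac{65454}{- \frac{135683}{8}} = \left(-65454\right) \left(- \frac{8}{135683}\right) = \frac{523632}{135683}$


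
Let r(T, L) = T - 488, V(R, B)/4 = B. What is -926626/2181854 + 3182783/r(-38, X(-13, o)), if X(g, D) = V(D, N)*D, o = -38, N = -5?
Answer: -3472427612479/573827602 ≈ -6051.3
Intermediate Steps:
V(R, B) = 4*B
X(g, D) = -20*D (X(g, D) = (4*(-5))*D = -20*D)
r(T, L) = -488 + T
-926626/2181854 + 3182783/r(-38, X(-13, o)) = -926626/2181854 + 3182783/(-488 - 38) = -926626*1/2181854 + 3182783/(-526) = -463313/1090927 + 3182783*(-1/526) = -463313/1090927 - 3182783/526 = -3472427612479/573827602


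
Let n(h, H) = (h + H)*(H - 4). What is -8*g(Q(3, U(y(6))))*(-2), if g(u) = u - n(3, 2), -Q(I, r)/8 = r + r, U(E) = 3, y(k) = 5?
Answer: -608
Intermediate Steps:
Q(I, r) = -16*r (Q(I, r) = -8*(r + r) = -16*r)
n(h, H) = (-4 + H)*(H + h) (n(h, H) = (H + h)*(-4 + H) = (-4 + H)*(H + h))
g(u) = 10 + u (g(u) = u - (2**2 - 4*2 - 4*3 + 2*3) = u - (4 - 8 - 12 + 6) = u - 1*(-10) = u + 10 = 10 + u)
-8*g(Q(3, U(y(6))))*(-2) = -8*(10 - 16*3)*(-2) = -8*(10 - 48)*(-2) = -8*(-38)*(-2) = 304*(-2) = -608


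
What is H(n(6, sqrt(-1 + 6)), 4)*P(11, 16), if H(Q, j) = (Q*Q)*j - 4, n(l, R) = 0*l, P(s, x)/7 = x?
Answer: -448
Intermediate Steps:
P(s, x) = 7*x
n(l, R) = 0
H(Q, j) = -4 + j*Q**2 (H(Q, j) = Q**2*j - 4 = j*Q**2 - 4 = -4 + j*Q**2)
H(n(6, sqrt(-1 + 6)), 4)*P(11, 16) = (-4 + 4*0**2)*(7*16) = (-4 + 4*0)*112 = (-4 + 0)*112 = -4*112 = -448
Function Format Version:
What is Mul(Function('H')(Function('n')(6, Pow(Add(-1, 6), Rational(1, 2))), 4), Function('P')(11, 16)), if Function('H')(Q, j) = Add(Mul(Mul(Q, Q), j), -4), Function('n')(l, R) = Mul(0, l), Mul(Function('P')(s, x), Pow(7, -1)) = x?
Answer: -448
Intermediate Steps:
Function('P')(s, x) = Mul(7, x)
Function('n')(l, R) = 0
Function('H')(Q, j) = Add(-4, Mul(j, Pow(Q, 2))) (Function('H')(Q, j) = Add(Mul(Pow(Q, 2), j), -4) = Add(Mul(j, Pow(Q, 2)), -4) = Add(-4, Mul(j, Pow(Q, 2))))
Mul(Function('H')(Function('n')(6, Pow(Add(-1, 6), Rational(1, 2))), 4), Function('P')(11, 16)) = Mul(Add(-4, Mul(4, Pow(0, 2))), Mul(7, 16)) = Mul(Add(-4, Mul(4, 0)), 112) = Mul(Add(-4, 0), 112) = Mul(-4, 112) = -448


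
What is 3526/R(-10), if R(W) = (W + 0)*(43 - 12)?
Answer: -1763/155 ≈ -11.374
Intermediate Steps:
R(W) = 31*W (R(W) = W*31 = 31*W)
3526/R(-10) = 3526/((31*(-10))) = 3526/(-310) = 3526*(-1/310) = -1763/155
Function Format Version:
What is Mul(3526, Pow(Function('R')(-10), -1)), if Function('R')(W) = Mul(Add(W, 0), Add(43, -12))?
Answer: Rational(-1763, 155) ≈ -11.374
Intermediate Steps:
Function('R')(W) = Mul(31, W) (Function('R')(W) = Mul(W, 31) = Mul(31, W))
Mul(3526, Pow(Function('R')(-10), -1)) = Mul(3526, Pow(Mul(31, -10), -1)) = Mul(3526, Pow(-310, -1)) = Mul(3526, Rational(-1, 310)) = Rational(-1763, 155)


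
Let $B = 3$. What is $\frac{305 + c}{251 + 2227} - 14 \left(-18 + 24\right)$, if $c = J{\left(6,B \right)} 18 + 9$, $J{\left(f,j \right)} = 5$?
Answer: $- \frac{103874}{1239} \approx -83.837$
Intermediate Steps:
$c = 99$ ($c = 5 \cdot 18 + 9 = 90 + 9 = 99$)
$\frac{305 + c}{251 + 2227} - 14 \left(-18 + 24\right) = \frac{305 + 99}{251 + 2227} - 14 \left(-18 + 24\right) = \frac{404}{2478} - 84 = 404 \cdot \frac{1}{2478} - 84 = \frac{202}{1239} - 84 = - \frac{103874}{1239}$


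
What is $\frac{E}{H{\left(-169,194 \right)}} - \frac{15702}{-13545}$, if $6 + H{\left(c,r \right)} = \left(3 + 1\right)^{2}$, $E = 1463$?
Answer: $\frac{1331557}{9030} \approx 147.46$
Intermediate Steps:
$H{\left(c,r \right)} = 10$ ($H{\left(c,r \right)} = -6 + \left(3 + 1\right)^{2} = -6 + 4^{2} = -6 + 16 = 10$)
$\frac{E}{H{\left(-169,194 \right)}} - \frac{15702}{-13545} = \frac{1463}{10} - \frac{15702}{-13545} = 1463 \cdot \frac{1}{10} - - \frac{5234}{4515} = \frac{1463}{10} + \frac{5234}{4515} = \frac{1331557}{9030}$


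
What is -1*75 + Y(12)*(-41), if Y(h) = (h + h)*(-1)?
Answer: 909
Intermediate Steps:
Y(h) = -2*h (Y(h) = (2*h)*(-1) = -2*h)
-1*75 + Y(12)*(-41) = -1*75 - 2*12*(-41) = -75 - 24*(-41) = -75 + 984 = 909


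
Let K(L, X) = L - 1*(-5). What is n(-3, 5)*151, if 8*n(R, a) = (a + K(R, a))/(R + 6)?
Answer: 1057/24 ≈ 44.042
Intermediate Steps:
K(L, X) = 5 + L (K(L, X) = L + 5 = 5 + L)
n(R, a) = (5 + R + a)/(8*(6 + R)) (n(R, a) = ((a + (5 + R))/(R + 6))/8 = ((5 + R + a)/(6 + R))/8 = (5 + R + a)/(8*(6 + R)))
n(-3, 5)*151 = ((5 - 3 + 5)/(8*(6 - 3)))*151 = ((⅛)*7/3)*151 = ((⅛)*(⅓)*7)*151 = (7/24)*151 = 1057/24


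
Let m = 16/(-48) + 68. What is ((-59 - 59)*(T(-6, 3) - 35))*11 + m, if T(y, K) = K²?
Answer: 101447/3 ≈ 33816.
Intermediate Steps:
m = 203/3 (m = 16*(-1/48) + 68 = -⅓ + 68 = 203/3 ≈ 67.667)
((-59 - 59)*(T(-6, 3) - 35))*11 + m = ((-59 - 59)*(3² - 35))*11 + 203/3 = -118*(9 - 35)*11 + 203/3 = -118*(-26)*11 + 203/3 = 3068*11 + 203/3 = 33748 + 203/3 = 101447/3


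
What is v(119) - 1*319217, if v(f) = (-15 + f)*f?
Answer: -306841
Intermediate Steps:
v(f) = f*(-15 + f)
v(119) - 1*319217 = 119*(-15 + 119) - 1*319217 = 119*104 - 319217 = 12376 - 319217 = -306841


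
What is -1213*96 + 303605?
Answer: 187157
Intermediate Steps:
-1213*96 + 303605 = -116448 + 303605 = 187157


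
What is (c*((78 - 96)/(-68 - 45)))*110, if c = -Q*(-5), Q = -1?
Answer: -9900/113 ≈ -87.611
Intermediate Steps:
c = -5 (c = -1*(-1)*(-5) = 1*(-5) = -5)
(c*((78 - 96)/(-68 - 45)))*110 = -5*(78 - 96)/(-68 - 45)*110 = -(-90)/(-113)*110 = -(-90)*(-1)/113*110 = -5*18/113*110 = -90/113*110 = -9900/113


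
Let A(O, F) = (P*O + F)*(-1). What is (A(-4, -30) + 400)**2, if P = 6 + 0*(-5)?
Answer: 206116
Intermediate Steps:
P = 6 (P = 6 + 0 = 6)
A(O, F) = -F - 6*O (A(O, F) = (6*O + F)*(-1) = (F + 6*O)*(-1) = -F - 6*O)
(A(-4, -30) + 400)**2 = ((-1*(-30) - 6*(-4)) + 400)**2 = ((30 + 24) + 400)**2 = (54 + 400)**2 = 454**2 = 206116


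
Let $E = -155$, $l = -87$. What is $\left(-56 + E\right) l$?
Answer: $18357$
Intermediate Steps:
$\left(-56 + E\right) l = \left(-56 - 155\right) \left(-87\right) = \left(-211\right) \left(-87\right) = 18357$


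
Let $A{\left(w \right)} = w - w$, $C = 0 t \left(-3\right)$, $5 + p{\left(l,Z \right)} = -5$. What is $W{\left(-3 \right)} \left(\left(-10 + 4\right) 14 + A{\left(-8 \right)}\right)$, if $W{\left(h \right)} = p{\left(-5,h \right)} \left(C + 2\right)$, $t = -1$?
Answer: $1680$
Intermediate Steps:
$p{\left(l,Z \right)} = -10$ ($p{\left(l,Z \right)} = -5 - 5 = -10$)
$C = 0$ ($C = 0 \left(-1\right) \left(-3\right) = 0 \left(-3\right) = 0$)
$W{\left(h \right)} = -20$ ($W{\left(h \right)} = - 10 \left(0 + 2\right) = \left(-10\right) 2 = -20$)
$A{\left(w \right)} = 0$
$W{\left(-3 \right)} \left(\left(-10 + 4\right) 14 + A{\left(-8 \right)}\right) = - 20 \left(\left(-10 + 4\right) 14 + 0\right) = - 20 \left(\left(-6\right) 14 + 0\right) = - 20 \left(-84 + 0\right) = \left(-20\right) \left(-84\right) = 1680$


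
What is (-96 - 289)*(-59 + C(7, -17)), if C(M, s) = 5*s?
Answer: 55440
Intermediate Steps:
(-96 - 289)*(-59 + C(7, -17)) = (-96 - 289)*(-59 + 5*(-17)) = -385*(-59 - 85) = -385*(-144) = 55440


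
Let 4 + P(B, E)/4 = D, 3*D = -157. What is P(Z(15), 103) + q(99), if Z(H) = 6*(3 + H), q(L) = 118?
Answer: -322/3 ≈ -107.33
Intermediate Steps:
Z(H) = 18 + 6*H
D = -157/3 (D = (⅓)*(-157) = -157/3 ≈ -52.333)
P(B, E) = -676/3 (P(B, E) = -16 + 4*(-157/3) = -16 - 628/3 = -676/3)
P(Z(15), 103) + q(99) = -676/3 + 118 = -322/3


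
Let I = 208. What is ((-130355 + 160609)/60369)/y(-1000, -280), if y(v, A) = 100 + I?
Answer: 2161/1328118 ≈ 0.0016271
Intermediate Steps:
y(v, A) = 308 (y(v, A) = 100 + 208 = 308)
((-130355 + 160609)/60369)/y(-1000, -280) = ((-130355 + 160609)/60369)/308 = (30254*(1/60369))*(1/308) = (30254/60369)*(1/308) = 2161/1328118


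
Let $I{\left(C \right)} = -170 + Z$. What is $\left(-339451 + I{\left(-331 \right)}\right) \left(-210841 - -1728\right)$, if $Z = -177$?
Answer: $71056179174$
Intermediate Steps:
$I{\left(C \right)} = -347$ ($I{\left(C \right)} = -170 - 177 = -347$)
$\left(-339451 + I{\left(-331 \right)}\right) \left(-210841 - -1728\right) = \left(-339451 - 347\right) \left(-210841 - -1728\right) = - 339798 \left(-210841 + 1728\right) = \left(-339798\right) \left(-209113\right) = 71056179174$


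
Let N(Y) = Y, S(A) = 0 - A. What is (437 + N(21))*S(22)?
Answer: -10076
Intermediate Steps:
S(A) = -A
(437 + N(21))*S(22) = (437 + 21)*(-1*22) = 458*(-22) = -10076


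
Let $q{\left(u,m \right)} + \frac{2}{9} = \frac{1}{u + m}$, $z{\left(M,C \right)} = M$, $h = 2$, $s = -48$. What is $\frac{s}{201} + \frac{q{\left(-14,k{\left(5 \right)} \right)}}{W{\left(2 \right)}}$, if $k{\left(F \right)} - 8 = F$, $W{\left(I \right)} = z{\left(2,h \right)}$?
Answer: $- \frac{1025}{1206} \approx -0.84992$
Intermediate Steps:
$W{\left(I \right)} = 2$
$k{\left(F \right)} = 8 + F$
$q{\left(u,m \right)} = - \frac{2}{9} + \frac{1}{m + u}$ ($q{\left(u,m \right)} = - \frac{2}{9} + \frac{1}{u + m} = - \frac{2}{9} + \frac{1}{m + u}$)
$\frac{s}{201} + \frac{q{\left(-14,k{\left(5 \right)} \right)}}{W{\left(2 \right)}} = - \frac{48}{201} + \frac{\frac{1}{9} \frac{1}{\left(8 + 5\right) - 14} \left(9 - 2 \left(8 + 5\right) - -28\right)}{2} = \left(-48\right) \frac{1}{201} + \frac{9 - 26 + 28}{9 \left(13 - 14\right)} \frac{1}{2} = - \frac{16}{67} + \frac{9 - 26 + 28}{9 \left(-1\right)} \frac{1}{2} = - \frac{16}{67} + \frac{1}{9} \left(-1\right) 11 \cdot \frac{1}{2} = - \frac{16}{67} - \frac{11}{18} = - \frac{1025}{1206}$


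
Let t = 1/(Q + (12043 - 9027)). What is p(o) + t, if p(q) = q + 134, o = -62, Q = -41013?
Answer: 2735783/37997 ≈ 72.000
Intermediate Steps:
p(q) = 134 + q
t = -1/37997 (t = 1/(-41013 + (12043 - 9027)) = 1/(-41013 + 3016) = 1/(-37997) = -1/37997 ≈ -2.6318e-5)
p(o) + t = (134 - 62) - 1/37997 = 72 - 1/37997 = 2735783/37997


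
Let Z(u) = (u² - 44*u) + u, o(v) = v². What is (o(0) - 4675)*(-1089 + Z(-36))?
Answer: -8204625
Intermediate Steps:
Z(u) = u² - 43*u
(o(0) - 4675)*(-1089 + Z(-36)) = (0² - 4675)*(-1089 - 36*(-43 - 36)) = (0 - 4675)*(-1089 - 36*(-79)) = -4675*(-1089 + 2844) = -4675*1755 = -8204625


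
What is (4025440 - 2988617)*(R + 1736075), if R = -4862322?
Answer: -3241364793281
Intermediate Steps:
(4025440 - 2988617)*(R + 1736075) = (4025440 - 2988617)*(-4862322 + 1736075) = 1036823*(-3126247) = -3241364793281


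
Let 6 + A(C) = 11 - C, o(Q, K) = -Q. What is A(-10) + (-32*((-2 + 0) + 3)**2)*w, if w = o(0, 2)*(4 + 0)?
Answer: 15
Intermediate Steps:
A(C) = 5 - C (A(C) = -6 + (11 - C) = 5 - C)
w = 0 (w = (-1*0)*(4 + 0) = 0*4 = 0)
A(-10) + (-32*((-2 + 0) + 3)**2)*w = (5 - 1*(-10)) - 32*((-2 + 0) + 3)**2*0 = (5 + 10) - 32*(-2 + 3)**2*0 = 15 - 32*1**2*0 = 15 - 32*1*0 = 15 - 32*0 = 15 + 0 = 15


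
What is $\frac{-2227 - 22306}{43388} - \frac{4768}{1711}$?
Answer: $- \frac{248849947}{74236868} \approx -3.3521$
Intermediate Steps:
$\frac{-2227 - 22306}{43388} - \frac{4768}{1711} = \left(-2227 - 22306\right) \frac{1}{43388} - \frac{4768}{1711} = \left(-24533\right) \frac{1}{43388} - \frac{4768}{1711} = - \frac{24533}{43388} - \frac{4768}{1711} = - \frac{248849947}{74236868}$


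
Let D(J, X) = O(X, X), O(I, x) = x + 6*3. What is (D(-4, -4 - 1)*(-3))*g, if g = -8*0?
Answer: 0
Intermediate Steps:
O(I, x) = 18 + x (O(I, x) = x + 18 = 18 + x)
g = 0
D(J, X) = 18 + X
(D(-4, -4 - 1)*(-3))*g = ((18 + (-4 - 1))*(-3))*0 = ((18 - 5)*(-3))*0 = (13*(-3))*0 = -39*0 = 0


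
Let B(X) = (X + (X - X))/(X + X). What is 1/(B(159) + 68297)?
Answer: 2/136595 ≈ 1.4642e-5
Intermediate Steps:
B(X) = ½ (B(X) = (X + 0)/((2*X)) = X*(1/(2*X)) = ½)
1/(B(159) + 68297) = 1/(½ + 68297) = 1/(136595/2) = 2/136595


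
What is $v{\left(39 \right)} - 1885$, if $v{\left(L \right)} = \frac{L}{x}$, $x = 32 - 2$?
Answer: $- \frac{18837}{10} \approx -1883.7$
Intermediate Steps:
$x = 30$
$v{\left(L \right)} = \frac{L}{30}$
$v{\left(39 \right)} - 1885 = \frac{1}{30} \cdot 39 - 1885 = \frac{13}{10} - 1885 = - \frac{18837}{10}$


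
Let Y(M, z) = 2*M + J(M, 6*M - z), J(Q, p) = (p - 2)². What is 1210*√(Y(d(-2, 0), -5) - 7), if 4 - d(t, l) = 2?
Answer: 1210*√222 ≈ 18029.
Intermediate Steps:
d(t, l) = 2 (d(t, l) = 4 - 1*2 = 4 - 2 = 2)
J(Q, p) = (-2 + p)²
Y(M, z) = (-2 - z + 6*M)² + 2*M (Y(M, z) = 2*M + (-2 + (6*M - z))² = 2*M + (-2 + (-z + 6*M))² = 2*M + (-2 - z + 6*M)² = (-2 - z + 6*M)² + 2*M)
1210*√(Y(d(-2, 0), -5) - 7) = 1210*√(((2 - 5 - 6*2)² + 2*2) - 7) = 1210*√(((2 - 5 - 12)² + 4) - 7) = 1210*√(((-15)² + 4) - 7) = 1210*√((225 + 4) - 7) = 1210*√(229 - 7) = 1210*√222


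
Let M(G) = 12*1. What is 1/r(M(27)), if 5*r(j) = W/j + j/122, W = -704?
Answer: -915/10718 ≈ -0.085370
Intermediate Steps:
M(G) = 12
r(j) = -704/(5*j) + j/610 (r(j) = (-704/j + j/122)/5 = -704/(5*j) + j/610)
1/r(M(27)) = 1/((1/610)*(-85888 + 12²)/12) = 1/((1/610)*(1/12)*(-85888 + 144)) = 1/((1/610)*(1/12)*(-85744)) = 1/(-10718/915) = -915/10718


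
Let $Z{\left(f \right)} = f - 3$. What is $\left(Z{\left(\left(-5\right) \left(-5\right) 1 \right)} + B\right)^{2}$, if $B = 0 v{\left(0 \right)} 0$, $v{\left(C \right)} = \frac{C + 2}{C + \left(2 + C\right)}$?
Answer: $484$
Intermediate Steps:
$Z{\left(f \right)} = -3 + f$ ($Z{\left(f \right)} = f - 3 = -3 + f$)
$v{\left(C \right)} = \frac{2 + C}{2 + 2 C}$
$B = 0$ ($B = 0 \frac{2 + 0}{2 \left(1 + 0\right)} 0 = 0 \cdot \frac{1}{2} \cdot 1^{-1} \cdot 2 \cdot 0 = 0 \cdot \frac{1}{2} \cdot 1 \cdot 2 \cdot 0 = 0 \cdot 1 \cdot 0 = 0 \cdot 0 = 0$)
$\left(Z{\left(\left(-5\right) \left(-5\right) 1 \right)} + B\right)^{2} = \left(\left(-3 + \left(-5\right) \left(-5\right) 1\right) + 0\right)^{2} = \left(\left(-3 + 25 \cdot 1\right) + 0\right)^{2} = \left(\left(-3 + 25\right) + 0\right)^{2} = \left(22 + 0\right)^{2} = 22^{2} = 484$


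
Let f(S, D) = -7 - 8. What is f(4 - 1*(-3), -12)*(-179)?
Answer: 2685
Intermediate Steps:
f(S, D) = -15
f(4 - 1*(-3), -12)*(-179) = -15*(-179) = 2685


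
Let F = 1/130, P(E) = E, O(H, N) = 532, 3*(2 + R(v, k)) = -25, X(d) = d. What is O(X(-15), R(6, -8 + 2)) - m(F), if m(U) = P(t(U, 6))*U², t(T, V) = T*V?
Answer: 584401997/1098500 ≈ 532.00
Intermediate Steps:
R(v, k) = -31/3 (R(v, k) = -2 + (⅓)*(-25) = -2 - 25/3 = -31/3)
F = 1/130 ≈ 0.0076923
m(U) = 6*U³ (m(U) = (U*6)*U² = (6*U)*U² = 6*U³)
O(X(-15), R(6, -8 + 2)) - m(F) = 532 - 6*(1/130)³ = 532 - 6/2197000 = 532 - 1*3/1098500 = 532 - 3/1098500 = 584401997/1098500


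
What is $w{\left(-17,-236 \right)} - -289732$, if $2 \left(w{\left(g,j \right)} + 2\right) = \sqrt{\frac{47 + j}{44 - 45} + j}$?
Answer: $289730 + \frac{i \sqrt{47}}{2} \approx 2.8973 \cdot 10^{5} + 3.4278 i$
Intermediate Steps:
$w{\left(g,j \right)} = -2 + \frac{i \sqrt{47}}{2}$ ($w{\left(g,j \right)} = -2 + \frac{\sqrt{\frac{47 + j}{44 - 45} + j}}{2} = -2 + \frac{\sqrt{\frac{47 + j}{-1} + j}}{2} = -2 + \frac{\sqrt{\left(47 + j\right) \left(-1\right) + j}}{2} = -2 + \frac{\sqrt{\left(-47 - j\right) + j}}{2} = -2 + \frac{\sqrt{-47}}{2} = -2 + \frac{i \sqrt{47}}{2}$)
$w{\left(-17,-236 \right)} - -289732 = \left(-2 + \frac{i \sqrt{47}}{2}\right) - -289732 = \left(-2 + \frac{i \sqrt{47}}{2}\right) + 289732 = 289730 + \frac{i \sqrt{47}}{2}$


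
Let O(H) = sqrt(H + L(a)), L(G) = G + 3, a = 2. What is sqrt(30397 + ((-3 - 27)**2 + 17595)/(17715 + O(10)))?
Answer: sqrt(538501350 + 30397*sqrt(15))/sqrt(17715 + sqrt(15)) ≈ 174.35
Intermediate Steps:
L(G) = 3 + G
O(H) = sqrt(5 + H) (O(H) = sqrt(H + (3 + 2)) = sqrt(H + 5) = sqrt(5 + H))
sqrt(30397 + ((-3 - 27)**2 + 17595)/(17715 + O(10))) = sqrt(30397 + ((-3 - 27)**2 + 17595)/(17715 + sqrt(5 + 10))) = sqrt(30397 + ((-30)**2 + 17595)/(17715 + sqrt(15))) = sqrt(30397 + (900 + 17595)/(17715 + sqrt(15))) = sqrt(30397 + 18495/(17715 + sqrt(15)))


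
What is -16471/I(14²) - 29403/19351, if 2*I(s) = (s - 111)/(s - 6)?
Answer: -24224004247/328967 ≈ -73637.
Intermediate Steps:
I(s) = (-111 + s)/(2*(-6 + s)) (I(s) = ((s - 111)/(s - 6))/2 = ((-111 + s)/(-6 + s))/2 = (-111 + s)/(2*(-6 + s)))
-16471/I(14²) - 29403/19351 = -16471*2*(-6 + 14²)/(-111 + 14²) - 29403/19351 = -16471*2*(-6 + 196)/(-111 + 196) - 29403*1/19351 = -16471/((½)*85/190) - 29403/19351 = -16471/((½)*(1/190)*85) - 29403/19351 = -16471/17/76 - 29403/19351 = -16471*76/17 - 29403/19351 = -1251796/17 - 29403/19351 = -24224004247/328967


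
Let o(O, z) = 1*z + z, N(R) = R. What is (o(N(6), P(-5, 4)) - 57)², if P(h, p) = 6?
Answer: 2025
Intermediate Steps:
o(O, z) = 2*z (o(O, z) = z + z = 2*z)
(o(N(6), P(-5, 4)) - 57)² = (2*6 - 57)² = (12 - 57)² = (-45)² = 2025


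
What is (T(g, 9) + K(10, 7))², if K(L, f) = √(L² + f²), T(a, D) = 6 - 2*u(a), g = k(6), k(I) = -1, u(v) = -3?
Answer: (12 + √149)² ≈ 585.96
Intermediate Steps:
g = -1
T(a, D) = 12 (T(a, D) = 6 - 2*(-3) = 6 + 6 = 12)
(T(g, 9) + K(10, 7))² = (12 + √(10² + 7²))² = (12 + √(100 + 49))² = (12 + √149)²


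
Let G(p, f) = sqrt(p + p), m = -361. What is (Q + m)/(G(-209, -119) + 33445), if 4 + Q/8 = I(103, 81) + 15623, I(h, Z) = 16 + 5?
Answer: 4172564755/1118568443 - 124759*I*sqrt(418)/1118568443 ≈ 3.7303 - 0.0022803*I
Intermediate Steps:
G(p, f) = sqrt(2)*sqrt(p) (G(p, f) = sqrt(2*p) = sqrt(2)*sqrt(p))
I(h, Z) = 21
Q = 125120 (Q = -32 + 8*(21 + 15623) = -32 + 8*15644 = -32 + 125152 = 125120)
(Q + m)/(G(-209, -119) + 33445) = (125120 - 361)/(sqrt(2)*sqrt(-209) + 33445) = 124759/(sqrt(2)*(I*sqrt(209)) + 33445) = 124759/(I*sqrt(418) + 33445) = 124759/(33445 + I*sqrt(418))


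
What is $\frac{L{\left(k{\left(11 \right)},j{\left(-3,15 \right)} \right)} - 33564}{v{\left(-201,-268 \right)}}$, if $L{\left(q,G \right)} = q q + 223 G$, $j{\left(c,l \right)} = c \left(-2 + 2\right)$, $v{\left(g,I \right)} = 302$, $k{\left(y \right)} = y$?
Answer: $- \frac{33443}{302} \approx -110.74$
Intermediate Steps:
$j{\left(c,l \right)} = 0$ ($j{\left(c,l \right)} = c 0 = 0$)
$L{\left(q,G \right)} = q^{2} + 223 G$
$\frac{L{\left(k{\left(11 \right)},j{\left(-3,15 \right)} \right)} - 33564}{v{\left(-201,-268 \right)}} = \frac{\left(11^{2} + 223 \cdot 0\right) - 33564}{302} = \left(\left(121 + 0\right) - 33564\right) \frac{1}{302} = \left(121 - 33564\right) \frac{1}{302} = \left(-33443\right) \frac{1}{302} = - \frac{33443}{302}$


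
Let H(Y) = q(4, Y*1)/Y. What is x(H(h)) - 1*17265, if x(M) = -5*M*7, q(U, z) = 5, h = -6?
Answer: -103415/6 ≈ -17236.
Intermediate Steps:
H(Y) = 5/Y
x(M) = -35*M
x(H(h)) - 1*17265 = -175/(-6) - 1*17265 = -175*(-1)/6 - 17265 = -35*(-⅚) - 17265 = 175/6 - 17265 = -103415/6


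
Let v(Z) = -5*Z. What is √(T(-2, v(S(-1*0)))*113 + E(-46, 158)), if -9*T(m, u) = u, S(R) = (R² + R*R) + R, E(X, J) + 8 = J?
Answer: 5*√6 ≈ 12.247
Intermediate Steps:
E(X, J) = -8 + J
S(R) = R + 2*R² (S(R) = (R² + R²) + R = 2*R² + R = R + 2*R²)
T(m, u) = -u/9
√(T(-2, v(S(-1*0)))*113 + E(-46, 158)) = √(-(-5)*(-1*0)*(1 + 2*(-1*0))/9*113 + (-8 + 158)) = √(-(-5)*0*(1 + 2*0)/9*113 + 150) = √(-(-5)*0*(1 + 0)/9*113 + 150) = √(-(-5)*0*1/9*113 + 150) = √(-(-5)*0/9*113 + 150) = √(-⅑*0*113 + 150) = √(0*113 + 150) = √(0 + 150) = √150 = 5*√6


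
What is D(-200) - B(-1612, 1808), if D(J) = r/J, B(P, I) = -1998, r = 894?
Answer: 199353/100 ≈ 1993.5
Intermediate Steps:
D(J) = 894/J
D(-200) - B(-1612, 1808) = 894/(-200) - 1*(-1998) = 894*(-1/200) + 1998 = -447/100 + 1998 = 199353/100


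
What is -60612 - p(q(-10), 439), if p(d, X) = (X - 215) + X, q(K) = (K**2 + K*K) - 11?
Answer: -61275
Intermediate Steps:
q(K) = -11 + 2*K**2 (q(K) = (K**2 + K**2) - 11 = 2*K**2 - 11 = -11 + 2*K**2)
p(d, X) = -215 + 2*X (p(d, X) = (-215 + X) + X = -215 + 2*X)
-60612 - p(q(-10), 439) = -60612 - (-215 + 2*439) = -60612 - (-215 + 878) = -60612 - 1*663 = -60612 - 663 = -61275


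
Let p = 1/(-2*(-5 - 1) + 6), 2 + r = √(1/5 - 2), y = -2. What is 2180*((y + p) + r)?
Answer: -77390/9 + 1308*I*√5 ≈ -8598.9 + 2924.8*I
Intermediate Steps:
r = -2 + 3*I*√5/5 (r = -2 + √(1/5 - 2) = -2 + √(⅕ - 2) = -2 + √(-9/5) = -2 + 3*I*√5/5 ≈ -2.0 + 1.3416*I)
p = 1/18 (p = 1/(-2*(-6) + 6) = 1/(12 + 6) = 1/18 ≈ 0.055556)
2180*((y + p) + r) = 2180*((-2 + 1/18) + (-2 + 3*I*√5/5)) = 2180*(-35/18 + (-2 + 3*I*√5/5)) = 2180*(-71/18 + 3*I*√5/5) = -77390/9 + 1308*I*√5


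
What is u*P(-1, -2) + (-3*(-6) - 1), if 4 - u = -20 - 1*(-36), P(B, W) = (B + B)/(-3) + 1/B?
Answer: 21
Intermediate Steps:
P(B, W) = 1/B - 2*B/3 (P(B, W) = (2*B)*(-1/3) + 1/B = -2*B/3 + 1/B = 1/B - 2*B/3)
u = -12 (u = 4 - (-20 - 1*(-36)) = 4 - (-20 + 36) = 4 - 1*16 = 4 - 16 = -12)
u*P(-1, -2) + (-3*(-6) - 1) = -12*(1/(-1) - 2/3*(-1)) + (-3*(-6) - 1) = -12*(-1 + 2/3) + (18 - 1) = -12*(-1/3) + 17 = 4 + 17 = 21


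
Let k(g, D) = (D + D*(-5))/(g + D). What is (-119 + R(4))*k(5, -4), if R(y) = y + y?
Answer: -1776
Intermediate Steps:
R(y) = 2*y
k(g, D) = -4*D/(D + g) (k(g, D) = (D - 5*D)/(D + g) = (-4*D)/(D + g) = -4*D/(D + g))
(-119 + R(4))*k(5, -4) = (-119 + 2*4)*(-4*(-4)/(-4 + 5)) = (-119 + 8)*(-4*(-4)/1) = -(-444)*(-4) = -111*16 = -1776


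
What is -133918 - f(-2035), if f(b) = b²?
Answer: -4275143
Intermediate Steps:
-133918 - f(-2035) = -133918 - 1*(-2035)² = -133918 - 1*4141225 = -133918 - 4141225 = -4275143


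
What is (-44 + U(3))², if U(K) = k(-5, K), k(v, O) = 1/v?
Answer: 48841/25 ≈ 1953.6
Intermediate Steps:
U(K) = -⅕ (U(K) = 1/(-5) = -⅕)
(-44 + U(3))² = (-44 - ⅕)² = (-221/5)² = 48841/25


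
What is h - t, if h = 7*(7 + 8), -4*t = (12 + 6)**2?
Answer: 186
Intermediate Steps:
t = -81 (t = -(12 + 6)**2/4 = -1/4*18**2 = -1/4*324 = -81)
h = 105 (h = 7*15 = 105)
h - t = 105 - 1*(-81) = 105 + 81 = 186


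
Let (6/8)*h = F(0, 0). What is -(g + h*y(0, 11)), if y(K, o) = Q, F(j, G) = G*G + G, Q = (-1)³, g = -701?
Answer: 701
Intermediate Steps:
Q = -1
F(j, G) = G + G² (F(j, G) = G² + G = G + G²)
h = 0 (h = 4*(0*(1 + 0))/3 = 4*(0*1)/3 = (4/3)*0 = 0)
y(K, o) = -1
-(g + h*y(0, 11)) = -(-701 + 0*(-1)) = -(-701 + 0) = -1*(-701) = 701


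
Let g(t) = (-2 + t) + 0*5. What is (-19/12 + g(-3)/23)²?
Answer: 247009/76176 ≈ 3.2426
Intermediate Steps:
g(t) = -2 + t (g(t) = (-2 + t) + 0 = -2 + t)
(-19/12 + g(-3)/23)² = (-19/12 + (-2 - 3)/23)² = (-19*1/12 - 5*1/23)² = (-19/12 - 5/23)² = (-497/276)² = 247009/76176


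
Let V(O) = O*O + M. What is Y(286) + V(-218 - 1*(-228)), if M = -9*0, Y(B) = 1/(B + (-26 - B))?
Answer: 2599/26 ≈ 99.962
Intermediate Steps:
Y(B) = -1/26 (Y(B) = 1/(-26) = -1/26)
M = 0
V(O) = O² (V(O) = O*O + 0 = O² + 0 = O²)
Y(286) + V(-218 - 1*(-228)) = -1/26 + (-218 - 1*(-228))² = -1/26 + (-218 + 228)² = -1/26 + 10² = -1/26 + 100 = 2599/26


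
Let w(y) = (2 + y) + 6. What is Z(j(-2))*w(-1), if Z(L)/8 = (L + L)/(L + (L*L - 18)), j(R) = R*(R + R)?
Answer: 448/27 ≈ 16.593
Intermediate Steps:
j(R) = 2*R² (j(R) = R*(2*R) = 2*R²)
w(y) = 8 + y
Z(L) = 16*L/(-18 + L + L²) (Z(L) = 8*((L + L)/(L + (L*L - 18))) = 8*((2*L)/(L + (L² - 18))) = 8*((2*L)/(L + (-18 + L²))) = 8*((2*L)/(-18 + L + L²)) = 8*(2*L/(-18 + L + L²)) = 16*L/(-18 + L + L²))
Z(j(-2))*w(-1) = (16*(2*(-2)²)/(-18 + 2*(-2)² + (2*(-2)²)²))*(8 - 1) = (16*(2*4)/(-18 + 2*4 + (2*4)²))*7 = (16*8/(-18 + 8 + 8²))*7 = (16*8/(-18 + 8 + 64))*7 = (16*8/54)*7 = (16*8*(1/54))*7 = (64/27)*7 = 448/27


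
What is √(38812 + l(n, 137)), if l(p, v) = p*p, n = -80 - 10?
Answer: 8*√733 ≈ 216.59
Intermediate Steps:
n = -90
l(p, v) = p²
√(38812 + l(n, 137)) = √(38812 + (-90)²) = √(38812 + 8100) = √46912 = 8*√733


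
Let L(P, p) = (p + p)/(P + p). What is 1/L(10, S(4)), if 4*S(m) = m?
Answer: 11/2 ≈ 5.5000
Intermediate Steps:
S(m) = m/4
L(P, p) = 2*p/(P + p) (L(P, p) = (2*p)/(P + p) = 2*p/(P + p))
1/L(10, S(4)) = 1/(2*((1/4)*4)/(10 + (1/4)*4)) = 1/(2*1/(10 + 1)) = 1/(2*1/11) = 1/(2*1*(1/11)) = 1/(2/11) = 11/2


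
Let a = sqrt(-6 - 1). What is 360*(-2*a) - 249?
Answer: -249 - 720*I*sqrt(7) ≈ -249.0 - 1904.9*I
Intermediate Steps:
a = I*sqrt(7) (a = sqrt(-7) = I*sqrt(7) ≈ 2.6458*I)
360*(-2*a) - 249 = 360*(-2*I*sqrt(7)) - 249 = -720*I*sqrt(7) - 249 = -249 - 720*I*sqrt(7)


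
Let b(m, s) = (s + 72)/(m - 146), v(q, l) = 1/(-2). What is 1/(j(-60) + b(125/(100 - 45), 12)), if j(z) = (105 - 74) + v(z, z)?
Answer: 1054/31531 ≈ 0.033427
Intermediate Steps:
v(q, l) = -½
b(m, s) = (72 + s)/(-146 + m)
j(z) = 61/2 (j(z) = (105 - 74) - ½ = 31 - ½ = 61/2)
1/(j(-60) + b(125/(100 - 45), 12)) = 1/(61/2 + (72 + 12)/(-146 + 125/(100 - 45))) = 1/(61/2 + 84/(-146 + 125/55)) = 1/(61/2 + 84/(-146 + 125*(1/55))) = 1/(61/2 + 84/(-146 + 25/11)) = 1/(61/2 + 84/(-1581/11)) = 1/(61/2 - 11/1581*84) = 1/(61/2 - 308/527) = 1/(31531/1054) = 1054/31531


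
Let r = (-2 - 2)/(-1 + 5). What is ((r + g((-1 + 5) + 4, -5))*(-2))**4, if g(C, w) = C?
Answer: 38416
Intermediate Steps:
r = -1 (r = -4/4 = -4*1/4 = -1)
((r + g((-1 + 5) + 4, -5))*(-2))**4 = ((-1 + ((-1 + 5) + 4))*(-2))**4 = ((-1 + (4 + 4))*(-2))**4 = ((-1 + 8)*(-2))**4 = (7*(-2))**4 = (-14)**4 = 38416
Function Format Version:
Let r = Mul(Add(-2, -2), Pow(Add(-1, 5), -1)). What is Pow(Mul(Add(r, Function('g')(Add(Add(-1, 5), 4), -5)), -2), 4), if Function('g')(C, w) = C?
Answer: 38416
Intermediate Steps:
r = -1 (r = Mul(-4, Pow(4, -1)) = Mul(-4, Rational(1, 4)) = -1)
Pow(Mul(Add(r, Function('g')(Add(Add(-1, 5), 4), -5)), -2), 4) = Pow(Mul(Add(-1, Add(Add(-1, 5), 4)), -2), 4) = Pow(Mul(Add(-1, Add(4, 4)), -2), 4) = Pow(Mul(Add(-1, 8), -2), 4) = Pow(Mul(7, -2), 4) = Pow(-14, 4) = 38416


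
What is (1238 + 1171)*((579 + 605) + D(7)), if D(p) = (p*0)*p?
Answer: 2852256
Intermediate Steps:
D(p) = 0 (D(p) = 0*p = 0)
(1238 + 1171)*((579 + 605) + D(7)) = (1238 + 1171)*((579 + 605) + 0) = 2409*(1184 + 0) = 2409*1184 = 2852256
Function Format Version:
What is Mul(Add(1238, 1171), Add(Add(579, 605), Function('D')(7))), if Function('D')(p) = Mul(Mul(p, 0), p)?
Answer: 2852256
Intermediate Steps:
Function('D')(p) = 0 (Function('D')(p) = Mul(0, p) = 0)
Mul(Add(1238, 1171), Add(Add(579, 605), Function('D')(7))) = Mul(Add(1238, 1171), Add(Add(579, 605), 0)) = Mul(2409, Add(1184, 0)) = Mul(2409, 1184) = 2852256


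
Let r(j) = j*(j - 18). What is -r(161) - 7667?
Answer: -30690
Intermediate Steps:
r(j) = j*(-18 + j)
-r(161) - 7667 = -161*(-18 + 161) - 7667 = -161*143 - 7667 = -1*23023 - 7667 = -23023 - 7667 = -30690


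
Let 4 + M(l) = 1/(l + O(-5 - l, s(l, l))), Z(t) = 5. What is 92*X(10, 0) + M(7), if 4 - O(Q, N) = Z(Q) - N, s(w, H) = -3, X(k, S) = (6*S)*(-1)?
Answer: -11/3 ≈ -3.6667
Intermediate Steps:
X(k, S) = -6*S
O(Q, N) = -1 + N (O(Q, N) = 4 - (5 - N) = 4 + (-5 + N) = -1 + N)
M(l) = -4 + 1/(-4 + l) (M(l) = -4 + 1/(l + (-1 - 3)) = -4 + 1/(l - 4) = -4 + 1/(-4 + l))
92*X(10, 0) + M(7) = 92*(-6*0) + (17 - 4*7)/(-4 + 7) = 92*0 + (17 - 28)/3 = 0 + (⅓)*(-11) = 0 - 11/3 = -11/3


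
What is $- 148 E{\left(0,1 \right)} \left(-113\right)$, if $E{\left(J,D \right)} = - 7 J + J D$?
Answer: $0$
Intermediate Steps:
$E{\left(J,D \right)} = - 7 J + D J$
$- 148 E{\left(0,1 \right)} \left(-113\right) = - 148 \cdot 0 \left(-7 + 1\right) \left(-113\right) = - 148 \cdot 0 \left(-6\right) \left(-113\right) = \left(-148\right) 0 \left(-113\right) = 0 \left(-113\right) = 0$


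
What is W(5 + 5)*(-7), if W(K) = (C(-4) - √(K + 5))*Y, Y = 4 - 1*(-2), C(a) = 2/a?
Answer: 21 + 42*√15 ≈ 183.67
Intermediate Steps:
Y = 6 (Y = 4 + 2 = 6)
W(K) = -3 - 6*√(5 + K) (W(K) = (2/(-4) - √(K + 5))*6 = (2*(-¼) - √(5 + K))*6 = (-½ - √(5 + K))*6 = -3 - 6*√(5 + K))
W(5 + 5)*(-7) = (-3 - 6*√(5 + (5 + 5)))*(-7) = (-3 - 6*√(5 + 10))*(-7) = (-3 - 6*√15)*(-7) = 21 + 42*√15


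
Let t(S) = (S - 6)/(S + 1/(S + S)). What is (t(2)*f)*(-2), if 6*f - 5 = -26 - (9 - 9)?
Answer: -112/9 ≈ -12.444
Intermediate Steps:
f = -7/2 (f = ⅚ + (-26 - (9 - 9))/6 = ⅚ + (-26 - 1*0)/6 = ⅚ + (-26 + 0)/6 = ⅚ + (⅙)*(-26) = ⅚ - 13/3 = -7/2 ≈ -3.5000)
t(S) = (-6 + S)/(S + 1/(2*S))
(t(2)*f)*(-2) = ((2*2*(-6 + 2)/(1 + 2*2²))*(-7/2))*(-2) = ((2*2*(-4)/(1 + 2*4))*(-7/2))*(-2) = ((2*2*(-4)/(1 + 8))*(-7/2))*(-2) = ((2*2*(-4)/9)*(-7/2))*(-2) = ((2*2*(⅑)*(-4))*(-7/2))*(-2) = -16/9*(-7/2)*(-2) = (56/9)*(-2) = -112/9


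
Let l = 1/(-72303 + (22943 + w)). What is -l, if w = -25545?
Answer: 1/74905 ≈ 1.3350e-5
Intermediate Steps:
l = -1/74905 (l = 1/(-72303 + (22943 - 25545)) = 1/(-72303 - 2602) = 1/(-74905) = -1/74905 ≈ -1.3350e-5)
-l = -1*(-1/74905) = 1/74905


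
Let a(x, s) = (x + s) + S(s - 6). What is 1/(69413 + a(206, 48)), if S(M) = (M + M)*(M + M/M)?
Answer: 1/73279 ≈ 1.3646e-5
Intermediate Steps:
S(M) = 2*M*(1 + M) (S(M) = (2*M)*(M + 1) = (2*M)*(1 + M) = 2*M*(1 + M))
a(x, s) = s + x + 2*(-6 + s)*(-5 + s) (a(x, s) = (x + s) + 2*(s - 6)*(1 + (s - 6)) = (s + x) + 2*(-6 + s)*(1 + (-6 + s)) = (s + x) + 2*(-6 + s)*(-5 + s) = s + x + 2*(-6 + s)*(-5 + s))
1/(69413 + a(206, 48)) = 1/(69413 + (48 + 206 + 2*(-6 + 48)*(-5 + 48))) = 1/(69413 + (48 + 206 + 2*42*43)) = 1/(69413 + (48 + 206 + 3612)) = 1/(69413 + 3866) = 1/73279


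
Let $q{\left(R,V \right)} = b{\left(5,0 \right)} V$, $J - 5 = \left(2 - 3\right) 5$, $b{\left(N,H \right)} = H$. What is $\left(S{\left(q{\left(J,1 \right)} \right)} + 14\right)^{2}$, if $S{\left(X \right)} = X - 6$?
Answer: $64$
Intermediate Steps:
$J = 0$ ($J = 5 + \left(2 - 3\right) 5 = 5 - 5 = 0$)
$q{\left(R,V \right)} = 0$ ($q{\left(R,V \right)} = 0 V = 0$)
$S{\left(X \right)} = -6 + X$
$\left(S{\left(q{\left(J,1 \right)} \right)} + 14\right)^{2} = \left(\left(-6 + 0\right) + 14\right)^{2} = \left(-6 + 14\right)^{2} = 8^{2} = 64$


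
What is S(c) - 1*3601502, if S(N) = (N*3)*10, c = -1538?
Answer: -3647642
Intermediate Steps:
S(N) = 30*N (S(N) = (3*N)*10 = 30*N)
S(c) - 1*3601502 = 30*(-1538) - 1*3601502 = -46140 - 3601502 = -3647642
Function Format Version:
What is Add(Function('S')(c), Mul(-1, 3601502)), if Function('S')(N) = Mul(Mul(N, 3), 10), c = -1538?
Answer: -3647642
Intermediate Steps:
Function('S')(N) = Mul(30, N) (Function('S')(N) = Mul(Mul(3, N), 10) = Mul(30, N))
Add(Function('S')(c), Mul(-1, 3601502)) = Add(Mul(30, -1538), Mul(-1, 3601502)) = Add(-46140, -3601502) = -3647642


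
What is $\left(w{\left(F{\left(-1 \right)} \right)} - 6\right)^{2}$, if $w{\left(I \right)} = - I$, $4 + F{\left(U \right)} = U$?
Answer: $1$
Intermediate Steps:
$F{\left(U \right)} = -4 + U$
$\left(w{\left(F{\left(-1 \right)} \right)} - 6\right)^{2} = \left(- (-4 - 1) - 6\right)^{2} = \left(\left(-1\right) \left(-5\right) - 6\right)^{2} = \left(5 - 6\right)^{2} = \left(-1\right)^{2} = 1$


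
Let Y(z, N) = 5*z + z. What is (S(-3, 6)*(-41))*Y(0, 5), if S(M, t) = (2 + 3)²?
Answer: 0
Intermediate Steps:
S(M, t) = 25 (S(M, t) = 5² = 25)
Y(z, N) = 6*z
(S(-3, 6)*(-41))*Y(0, 5) = (25*(-41))*(6*0) = -1025*0 = 0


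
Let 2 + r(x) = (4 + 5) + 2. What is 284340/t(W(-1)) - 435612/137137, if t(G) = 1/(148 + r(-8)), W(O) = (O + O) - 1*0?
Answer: 6121984493448/137137 ≈ 4.4641e+7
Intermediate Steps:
r(x) = 9 (r(x) = -2 + ((4 + 5) + 2) = -2 + (9 + 2) = -2 + 11 = 9)
W(O) = 2*O (W(O) = 2*O + 0 = 2*O)
t(G) = 1/157 (t(G) = 1/(148 + 9) = 1/157)
284340/t(W(-1)) - 435612/137137 = 284340/(1/157) - 435612/137137 = 284340*157 - 435612*1/137137 = 44641380 - 435612/137137 = 6121984493448/137137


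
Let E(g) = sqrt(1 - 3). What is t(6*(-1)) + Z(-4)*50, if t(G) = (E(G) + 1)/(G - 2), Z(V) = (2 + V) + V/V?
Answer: -401/8 - I*sqrt(2)/8 ≈ -50.125 - 0.17678*I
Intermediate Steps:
E(g) = I*sqrt(2) (E(g) = sqrt(-2) = I*sqrt(2))
Z(V) = 3 + V (Z(V) = (2 + V) + 1 = 3 + V)
t(G) = (1 + I*sqrt(2))/(-2 + G) (t(G) = (I*sqrt(2) + 1)/(G - 2) = (1 + I*sqrt(2))/(-2 + G))
t(6*(-1)) + Z(-4)*50 = (1 + I*sqrt(2))/(-2 + 6*(-1)) + (3 - 4)*50 = (1 + I*sqrt(2))/(-2 - 6) - 1*50 = (1 + I*sqrt(2))/(-8) - 50 = -(1 + I*sqrt(2))/8 - 50 = (-1/8 - I*sqrt(2)/8) - 50 = -401/8 - I*sqrt(2)/8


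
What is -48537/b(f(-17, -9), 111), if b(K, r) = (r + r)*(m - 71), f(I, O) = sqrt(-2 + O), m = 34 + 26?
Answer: 16179/814 ≈ 19.876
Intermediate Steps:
m = 60
b(K, r) = -22*r (b(K, r) = (r + r)*(60 - 71) = (2*r)*(-11) = -22*r)
-48537/b(f(-17, -9), 111) = -48537/((-22*111)) = -48537/(-2442) = -48537*(-1/2442) = 16179/814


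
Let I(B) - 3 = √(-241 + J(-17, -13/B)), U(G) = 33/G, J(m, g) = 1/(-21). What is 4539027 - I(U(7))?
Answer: 4539024 - I*√106302/21 ≈ 4.539e+6 - 15.526*I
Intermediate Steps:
J(m, g) = -1/21
I(B) = 3 + I*√106302/21 (I(B) = 3 + √(-241 - 1/21) = 3 + √(-5062/21) = 3 + I*√106302/21)
4539027 - I(U(7)) = 4539027 - (3 + I*√106302/21) = 4539027 + (-3 - I*√106302/21) = 4539024 - I*√106302/21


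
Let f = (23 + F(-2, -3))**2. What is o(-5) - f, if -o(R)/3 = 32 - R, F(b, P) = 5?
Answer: -895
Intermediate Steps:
o(R) = -96 + 3*R (o(R) = -3*(32 - R) = -96 + 3*R)
f = 784 (f = (23 + 5)**2 = 28**2 = 784)
o(-5) - f = (-96 + 3*(-5)) - 1*784 = (-96 - 15) - 784 = -111 - 784 = -895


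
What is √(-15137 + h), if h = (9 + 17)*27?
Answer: I*√14435 ≈ 120.15*I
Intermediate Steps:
h = 702 (h = 26*27 = 702)
√(-15137 + h) = √(-15137 + 702) = √(-14435) = I*√14435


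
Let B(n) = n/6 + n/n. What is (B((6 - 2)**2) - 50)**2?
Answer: 19321/9 ≈ 2146.8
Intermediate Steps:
B(n) = 1 + n/6 (B(n) = n*(1/6) + 1 = n/6 + 1 = 1 + n/6)
(B((6 - 2)**2) - 50)**2 = ((1 + (6 - 2)**2/6) - 50)**2 = ((1 + (1/6)*4**2) - 50)**2 = ((1 + (1/6)*16) - 50)**2 = ((1 + 8/3) - 50)**2 = (11/3 - 50)**2 = (-139/3)**2 = 19321/9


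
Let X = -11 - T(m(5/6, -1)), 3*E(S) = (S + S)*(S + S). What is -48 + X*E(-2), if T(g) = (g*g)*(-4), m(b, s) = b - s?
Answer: -944/27 ≈ -34.963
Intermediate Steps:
E(S) = 4*S²/3 (E(S) = ((S + S)*(S + S))/3 = ((2*S)*(2*S))/3 = (4*S²)/3 = 4*S²/3)
T(g) = -4*g² (T(g) = g²*(-4) = -4*g²)
X = 22/9 (X = -11 - (-4)*(5/6 - 1*(-1))² = -11 - (-4)*(5*(⅙) + 1)² = -11 - (-4)*(⅚ + 1)² = -11 - (-4)*(11/6)² = -11 - (-4)*121/36 = -11 - 1*(-121/9) = -11 + 121/9 = 22/9 ≈ 2.4444)
-48 + X*E(-2) = -48 + 22*((4/3)*(-2)²)/9 = -48 + 22*((4/3)*4)/9 = -48 + (22/9)*(16/3) = -48 + 352/27 = -944/27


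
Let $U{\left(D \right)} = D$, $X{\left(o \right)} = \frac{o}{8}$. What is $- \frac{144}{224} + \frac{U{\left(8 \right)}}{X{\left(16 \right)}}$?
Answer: $\frac{47}{14} \approx 3.3571$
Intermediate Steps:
$X{\left(o \right)} = \frac{o}{8}$ ($X{\left(o \right)} = o \frac{1}{8} = \frac{o}{8}$)
$- \frac{144}{224} + \frac{U{\left(8 \right)}}{X{\left(16 \right)}} = - \frac{144}{224} + \frac{8}{\frac{1}{8} \cdot 16} = \left(-144\right) \frac{1}{224} + \frac{8}{2} = - \frac{9}{14} + 8 \cdot \frac{1}{2} = - \frac{9}{14} + 4 = \frac{47}{14}$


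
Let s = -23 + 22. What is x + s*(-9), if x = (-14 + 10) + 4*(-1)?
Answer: 1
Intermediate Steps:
x = -8 (x = -4 - 4 = -8)
s = -1
x + s*(-9) = -8 - 1*(-9) = -8 + 9 = 1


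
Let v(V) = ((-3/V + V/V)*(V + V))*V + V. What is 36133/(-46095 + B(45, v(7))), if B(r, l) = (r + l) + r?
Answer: -36133/45942 ≈ -0.78649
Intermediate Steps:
v(V) = V + 2*V**2*(1 - 3/V) (v(V) = ((-3/V + 1)*(2*V))*V + V = ((1 - 3/V)*(2*V))*V + V = (2*V*(1 - 3/V))*V + V = 2*V**2*(1 - 3/V) + V = V + 2*V**2*(1 - 3/V))
B(r, l) = l + 2*r (B(r, l) = (l + r) + r = l + 2*r)
36133/(-46095 + B(45, v(7))) = 36133/(-46095 + (7*(-5 + 2*7) + 2*45)) = 36133/(-46095 + (7*(-5 + 14) + 90)) = 36133/(-46095 + (7*9 + 90)) = 36133/(-46095 + (63 + 90)) = 36133/(-46095 + 153) = 36133/(-45942) = 36133*(-1/45942) = -36133/45942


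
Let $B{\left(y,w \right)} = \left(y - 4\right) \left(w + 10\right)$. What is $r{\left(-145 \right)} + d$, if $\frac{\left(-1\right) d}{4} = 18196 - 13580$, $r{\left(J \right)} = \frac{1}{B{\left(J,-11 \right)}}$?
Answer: $- \frac{2751135}{149} \approx -18464.0$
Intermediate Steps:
$B{\left(y,w \right)} = \left(-4 + y\right) \left(10 + w\right)$
$r{\left(J \right)} = \frac{1}{4 - J}$ ($r{\left(J \right)} = \frac{1}{-40 - -44 + 10 J - 11 J} = \frac{1}{-40 + 44 + 10 J - 11 J} = \frac{1}{4 - J}$)
$d = -18464$ ($d = - 4 \left(18196 - 13580\right) = \left(-4\right) 4616 = -18464$)
$r{\left(-145 \right)} + d = - \frac{1}{-4 - 145} - 18464 = - \frac{1}{-149} - 18464 = \left(-1\right) \left(- \frac{1}{149}\right) - 18464 = \frac{1}{149} - 18464 = - \frac{2751135}{149}$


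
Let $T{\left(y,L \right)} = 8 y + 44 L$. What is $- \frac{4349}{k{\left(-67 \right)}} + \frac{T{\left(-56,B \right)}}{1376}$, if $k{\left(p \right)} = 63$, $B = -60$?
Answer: $- \frac{386173}{5418} \approx -71.276$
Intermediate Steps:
$- \frac{4349}{k{\left(-67 \right)}} + \frac{T{\left(-56,B \right)}}{1376} = - \frac{4349}{63} + \frac{8 \left(-56\right) + 44 \left(-60\right)}{1376} = \left(-4349\right) \frac{1}{63} + \left(-448 - 2640\right) \frac{1}{1376} = - \frac{4349}{63} - \frac{193}{86} = - \frac{386173}{5418}$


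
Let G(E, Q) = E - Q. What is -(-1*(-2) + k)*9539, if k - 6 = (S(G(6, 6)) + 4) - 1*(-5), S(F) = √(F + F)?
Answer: -162163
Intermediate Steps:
S(F) = √2*√F (S(F) = √(2*F) = √2*√F)
k = 15 (k = 6 + ((√2*√(6 - 1*6) + 4) - 1*(-5)) = 6 + ((√2*√(6 - 6) + 4) + 5) = 6 + ((√2*√0 + 4) + 5) = 6 + ((√2*0 + 4) + 5) = 6 + ((0 + 4) + 5) = 6 + (4 + 5) = 6 + 9 = 15)
-(-1*(-2) + k)*9539 = -(-1*(-2) + 15)*9539 = -(2 + 15)*9539 = -17*9539 = -1*162163 = -162163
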